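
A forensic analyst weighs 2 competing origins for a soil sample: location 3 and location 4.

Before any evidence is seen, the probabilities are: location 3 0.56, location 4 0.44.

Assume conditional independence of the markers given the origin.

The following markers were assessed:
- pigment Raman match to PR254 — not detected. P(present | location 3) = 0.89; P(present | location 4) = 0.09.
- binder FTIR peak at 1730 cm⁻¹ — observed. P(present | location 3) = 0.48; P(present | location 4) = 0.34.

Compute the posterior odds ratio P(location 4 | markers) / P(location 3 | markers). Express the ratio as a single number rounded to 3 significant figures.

4.60

The normalizing constant cancels in an odds ratio, so compute prior × likelihood for the two hypotheses only (using 1 − P(present | H) for each absent marker):
  location 4: 0.44 × (1 − 0.09) × 0.34 = 0.13614
  location 3: 0.56 × (1 − 0.89) × 0.48 = 0.029568
Posterior odds = 0.13614 / 0.029568 ≈ 4.60.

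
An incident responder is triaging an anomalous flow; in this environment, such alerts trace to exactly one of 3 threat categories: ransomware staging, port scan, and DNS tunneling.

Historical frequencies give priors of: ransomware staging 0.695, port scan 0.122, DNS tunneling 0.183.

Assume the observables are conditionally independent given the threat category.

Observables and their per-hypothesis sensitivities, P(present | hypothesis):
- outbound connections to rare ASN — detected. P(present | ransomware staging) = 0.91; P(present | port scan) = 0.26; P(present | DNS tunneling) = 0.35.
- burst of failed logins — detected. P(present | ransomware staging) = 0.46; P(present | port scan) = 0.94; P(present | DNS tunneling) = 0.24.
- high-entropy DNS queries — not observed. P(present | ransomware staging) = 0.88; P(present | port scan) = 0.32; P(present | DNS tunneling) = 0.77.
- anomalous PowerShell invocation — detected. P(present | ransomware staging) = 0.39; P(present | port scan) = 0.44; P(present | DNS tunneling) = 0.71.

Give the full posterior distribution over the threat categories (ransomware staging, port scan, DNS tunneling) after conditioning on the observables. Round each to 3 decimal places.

0.544, 0.356, 0.100

By Bayes' rule with conditional independence, the unnormalized weight for each hypothesis is prior × ∏ likelihoods (using 1 − P(present | H) for each absent observable):
  ransomware staging: 0.695 × 0.91 × 0.46 × (1 − 0.88) × 0.39 = 0.013615
  port scan: 0.122 × 0.26 × 0.94 × (1 − 0.32) × 0.44 = 0.0089212
  DNS tunneling: 0.183 × 0.35 × 0.24 × (1 − 0.77) × 0.71 = 0.0025102
Normalizing constant Z = 0.013615 + 0.0089212 + 0.0025102 = 0.025047.
P(ransomware staging | evidence) = 0.013615 / 0.025047 ≈ 0.544
P(port scan | evidence) = 0.0089212 / 0.025047 ≈ 0.356
P(DNS tunneling | evidence) = 0.0025102 / 0.025047 ≈ 0.100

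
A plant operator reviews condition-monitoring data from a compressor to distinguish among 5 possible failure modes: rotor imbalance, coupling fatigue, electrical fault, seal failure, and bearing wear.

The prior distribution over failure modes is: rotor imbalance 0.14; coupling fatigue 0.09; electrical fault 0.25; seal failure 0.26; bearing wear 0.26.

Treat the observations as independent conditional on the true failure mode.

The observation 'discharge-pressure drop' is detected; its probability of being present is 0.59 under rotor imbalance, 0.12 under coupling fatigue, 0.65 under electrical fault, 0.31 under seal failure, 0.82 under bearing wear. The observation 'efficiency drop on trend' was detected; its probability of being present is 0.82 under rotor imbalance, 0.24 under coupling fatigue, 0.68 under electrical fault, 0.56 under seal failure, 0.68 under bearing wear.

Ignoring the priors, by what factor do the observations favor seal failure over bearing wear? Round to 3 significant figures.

0.311

Take the product of per-observation likelihoods under each hypothesis, then divide.
  seal failure: 0.31 × 0.56 = 0.1736
  bearing wear: 0.82 × 0.68 = 0.5576
Bayes factor = 0.1736 / 0.5576 ≈ 0.311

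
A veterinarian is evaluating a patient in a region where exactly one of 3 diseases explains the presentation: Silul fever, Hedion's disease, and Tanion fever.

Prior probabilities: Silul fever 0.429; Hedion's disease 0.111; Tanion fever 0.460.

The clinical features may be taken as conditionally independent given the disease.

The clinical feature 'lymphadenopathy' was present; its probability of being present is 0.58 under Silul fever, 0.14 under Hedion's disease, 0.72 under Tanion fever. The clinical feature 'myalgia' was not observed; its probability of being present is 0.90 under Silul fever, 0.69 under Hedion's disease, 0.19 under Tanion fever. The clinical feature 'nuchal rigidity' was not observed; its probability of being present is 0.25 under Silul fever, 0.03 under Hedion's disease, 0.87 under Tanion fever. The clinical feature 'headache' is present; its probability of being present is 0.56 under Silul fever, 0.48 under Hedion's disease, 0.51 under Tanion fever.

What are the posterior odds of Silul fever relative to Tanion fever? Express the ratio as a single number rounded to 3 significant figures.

0.588

Posterior odds equal prior odds times the likelihood ratio; only the two competing hypotheses matter (using 1 − P(present | H) for each absent clinical feature).
  Silul fever: 0.429 × 0.58 × (1 − 0.90) × (1 − 0.25) × 0.56 = 0.01045
  Tanion fever: 0.460 × 0.72 × (1 − 0.19) × (1 − 0.87) × 0.51 = 0.017786
Odds(Silul fever : Tanion fever) = 0.01045 / 0.017786 ≈ 0.588.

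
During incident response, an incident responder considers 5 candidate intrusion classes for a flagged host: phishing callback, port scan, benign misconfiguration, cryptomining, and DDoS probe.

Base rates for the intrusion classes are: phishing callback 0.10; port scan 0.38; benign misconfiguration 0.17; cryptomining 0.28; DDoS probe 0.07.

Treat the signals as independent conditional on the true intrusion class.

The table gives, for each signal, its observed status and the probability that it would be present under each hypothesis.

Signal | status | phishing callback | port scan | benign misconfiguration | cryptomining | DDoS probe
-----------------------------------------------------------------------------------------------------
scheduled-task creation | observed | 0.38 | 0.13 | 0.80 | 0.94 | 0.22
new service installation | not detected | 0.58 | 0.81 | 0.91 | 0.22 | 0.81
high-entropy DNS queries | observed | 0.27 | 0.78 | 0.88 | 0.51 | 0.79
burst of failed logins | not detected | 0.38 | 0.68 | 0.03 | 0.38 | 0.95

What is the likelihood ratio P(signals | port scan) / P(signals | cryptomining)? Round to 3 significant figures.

Take the product of per-signal likelihoods under each hypothesis (using 1 − P(present | H) for each absent signal), then divide.
  port scan: 0.13 × (1 − 0.81) × 0.78 × (1 − 0.68) = 0.0061651
  cryptomining: 0.94 × (1 − 0.22) × 0.51 × (1 − 0.38) = 0.23184
Bayes factor = 0.0061651 / 0.23184 ≈ 0.0266

0.0266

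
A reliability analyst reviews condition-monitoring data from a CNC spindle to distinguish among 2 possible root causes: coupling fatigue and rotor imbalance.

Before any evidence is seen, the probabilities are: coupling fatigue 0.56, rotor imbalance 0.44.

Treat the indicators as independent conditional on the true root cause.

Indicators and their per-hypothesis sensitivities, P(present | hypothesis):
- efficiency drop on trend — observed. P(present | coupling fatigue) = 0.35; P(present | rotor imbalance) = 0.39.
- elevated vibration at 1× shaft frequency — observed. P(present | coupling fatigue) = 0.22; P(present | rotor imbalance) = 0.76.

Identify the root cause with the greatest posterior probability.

By Bayes' rule with conditional independence, the unnormalized weight for each hypothesis is prior × ∏ likelihoods:
  coupling fatigue: 0.56 × 0.35 × 0.22 = 0.04312
  rotor imbalance: 0.44 × 0.39 × 0.76 = 0.13042
Normalizing constant Z = 0.04312 + 0.13042 = 0.17354.
P(coupling fatigue | evidence) ≈ 0.04312 / 0.17354 ≈ 0.248
P(rotor imbalance | evidence) ≈ 0.13042 / 0.17354 ≈ 0.752
The largest is 0.752, so rotor imbalance is most probable.

rotor imbalance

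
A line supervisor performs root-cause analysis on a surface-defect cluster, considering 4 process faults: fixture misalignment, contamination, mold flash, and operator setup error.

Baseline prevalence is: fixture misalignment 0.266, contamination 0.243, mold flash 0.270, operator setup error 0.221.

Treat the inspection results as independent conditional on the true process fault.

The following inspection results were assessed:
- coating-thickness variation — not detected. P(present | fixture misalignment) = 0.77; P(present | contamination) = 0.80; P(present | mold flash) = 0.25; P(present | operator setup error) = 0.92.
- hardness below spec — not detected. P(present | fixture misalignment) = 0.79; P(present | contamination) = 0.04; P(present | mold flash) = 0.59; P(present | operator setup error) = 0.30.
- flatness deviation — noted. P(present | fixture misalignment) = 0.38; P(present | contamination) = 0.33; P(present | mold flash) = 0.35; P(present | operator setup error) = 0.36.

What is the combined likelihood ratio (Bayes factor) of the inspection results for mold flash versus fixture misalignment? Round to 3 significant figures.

Take the product of per-inspection result likelihoods under each hypothesis (using 1 − P(present | H) for each absent inspection result), then divide.
  mold flash: (1 − 0.25) × (1 − 0.59) × 0.35 = 0.10762
  fixture misalignment: (1 − 0.77) × (1 − 0.79) × 0.38 = 0.018354
Bayes factor = 0.10762 / 0.018354 ≈ 5.86

5.86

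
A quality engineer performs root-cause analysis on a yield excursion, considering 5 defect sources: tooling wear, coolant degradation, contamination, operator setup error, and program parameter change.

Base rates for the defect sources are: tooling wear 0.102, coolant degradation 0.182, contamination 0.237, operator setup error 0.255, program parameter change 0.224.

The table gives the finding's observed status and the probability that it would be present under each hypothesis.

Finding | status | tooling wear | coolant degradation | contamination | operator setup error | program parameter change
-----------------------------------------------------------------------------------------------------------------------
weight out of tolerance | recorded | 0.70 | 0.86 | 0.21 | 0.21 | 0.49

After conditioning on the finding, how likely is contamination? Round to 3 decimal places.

0.113

By Bayes' rule, the unnormalized weight for each hypothesis is prior × likelihood:
  tooling wear: 0.102 × 0.70 = 0.0714
  coolant degradation: 0.182 × 0.86 = 0.15652
  contamination: 0.237 × 0.21 = 0.04977
  operator setup error: 0.255 × 0.21 = 0.05355
  program parameter change: 0.224 × 0.49 = 0.10976
Normalizing constant Z = 0.0714 + 0.15652 + 0.04977 + 0.05355 + 0.10976 = 0.441.
P(contamination | evidence) = 0.04977 / 0.441 ≈ 0.113.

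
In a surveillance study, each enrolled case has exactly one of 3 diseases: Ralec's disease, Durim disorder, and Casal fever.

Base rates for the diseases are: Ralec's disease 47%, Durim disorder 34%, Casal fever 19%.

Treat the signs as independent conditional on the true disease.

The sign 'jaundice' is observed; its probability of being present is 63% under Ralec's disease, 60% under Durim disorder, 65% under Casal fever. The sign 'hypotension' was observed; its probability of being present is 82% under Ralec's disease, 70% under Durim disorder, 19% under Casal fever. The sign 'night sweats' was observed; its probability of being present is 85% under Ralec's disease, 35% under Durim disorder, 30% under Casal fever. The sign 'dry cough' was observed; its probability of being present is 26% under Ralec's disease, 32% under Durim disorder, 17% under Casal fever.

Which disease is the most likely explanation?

By Bayes' rule with conditional independence, the unnormalized weight for each hypothesis is prior × ∏ likelihoods:
  Ralec's disease: 0.47 × 0.63 × 0.82 × 0.85 × 0.26 = 0.053659
  Durim disorder: 0.34 × 0.60 × 0.70 × 0.35 × 0.32 = 0.015994
  Casal fever: 0.19 × 0.65 × 0.19 × 0.30 × 0.17 = 0.0011967
Normalizing constant Z = 0.053659 + 0.015994 + 0.0011967 = 0.07085.
P(Ralec's disease | evidence) ≈ 0.053659 / 0.07085 ≈ 0.757
P(Durim disorder | evidence) ≈ 0.015994 / 0.07085 ≈ 0.226
P(Casal fever | evidence) ≈ 0.0011967 / 0.07085 ≈ 0.017
The largest is 0.757, so Ralec's disease is most probable.

Ralec's disease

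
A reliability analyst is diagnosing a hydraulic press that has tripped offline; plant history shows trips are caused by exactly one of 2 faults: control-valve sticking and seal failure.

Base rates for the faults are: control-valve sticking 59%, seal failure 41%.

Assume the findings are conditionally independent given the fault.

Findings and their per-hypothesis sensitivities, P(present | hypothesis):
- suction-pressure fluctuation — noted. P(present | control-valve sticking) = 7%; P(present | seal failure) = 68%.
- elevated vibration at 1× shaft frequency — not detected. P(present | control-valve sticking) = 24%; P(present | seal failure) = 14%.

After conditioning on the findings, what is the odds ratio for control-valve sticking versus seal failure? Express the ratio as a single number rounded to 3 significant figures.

0.131

Posterior odds equal prior odds times the likelihood ratio; only the two competing hypotheses matter (using 1 − P(present | H) for each absent finding).
  control-valve sticking: 0.59 × 0.07 × (1 − 0.24) = 0.031388
  seal failure: 0.41 × 0.68 × (1 − 0.14) = 0.23977
Odds(control-valve sticking : seal failure) = 0.031388 / 0.23977 ≈ 0.131.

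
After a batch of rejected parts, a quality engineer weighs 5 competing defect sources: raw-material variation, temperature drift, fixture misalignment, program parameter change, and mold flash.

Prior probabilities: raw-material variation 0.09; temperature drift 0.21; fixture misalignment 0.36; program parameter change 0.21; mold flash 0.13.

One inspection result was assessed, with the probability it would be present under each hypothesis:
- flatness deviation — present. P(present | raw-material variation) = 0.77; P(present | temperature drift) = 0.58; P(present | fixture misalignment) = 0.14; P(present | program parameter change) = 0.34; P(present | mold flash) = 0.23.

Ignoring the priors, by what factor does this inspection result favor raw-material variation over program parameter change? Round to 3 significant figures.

2.26

Likelihood of this inspection result under each hypothesis:
  raw-material variation: 0.77
  program parameter change: 0.34
Bayes factor = 0.77 / 0.34 ≈ 2.26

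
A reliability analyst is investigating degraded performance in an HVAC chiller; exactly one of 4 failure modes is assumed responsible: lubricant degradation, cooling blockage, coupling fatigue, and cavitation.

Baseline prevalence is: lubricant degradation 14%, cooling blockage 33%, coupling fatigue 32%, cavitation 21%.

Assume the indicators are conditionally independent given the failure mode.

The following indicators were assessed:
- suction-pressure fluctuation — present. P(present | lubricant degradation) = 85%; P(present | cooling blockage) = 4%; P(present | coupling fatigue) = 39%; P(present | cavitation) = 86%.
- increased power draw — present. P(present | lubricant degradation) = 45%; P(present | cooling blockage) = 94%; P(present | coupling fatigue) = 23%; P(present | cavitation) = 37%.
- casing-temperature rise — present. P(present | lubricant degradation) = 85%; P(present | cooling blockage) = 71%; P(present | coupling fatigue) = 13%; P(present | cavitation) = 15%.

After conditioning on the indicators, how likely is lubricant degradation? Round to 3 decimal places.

For each hypothesis, the unnormalized posterior weight is prior × product of the indicator likelihoods:
  lubricant degradation: 0.14 × 0.85 × 0.45 × 0.85 = 0.045518
  cooling blockage: 0.33 × 0.04 × 0.94 × 0.71 = 0.0088097
  coupling fatigue: 0.32 × 0.39 × 0.23 × 0.13 = 0.0037315
  cavitation: 0.21 × 0.86 × 0.37 × 0.15 = 0.010023
Normalizing constant Z = 0.045518 + 0.0088097 + 0.0037315 + 0.010023 = 0.068082.
P(lubricant degradation | evidence) = 0.045518 / 0.068082 ≈ 0.669.

0.669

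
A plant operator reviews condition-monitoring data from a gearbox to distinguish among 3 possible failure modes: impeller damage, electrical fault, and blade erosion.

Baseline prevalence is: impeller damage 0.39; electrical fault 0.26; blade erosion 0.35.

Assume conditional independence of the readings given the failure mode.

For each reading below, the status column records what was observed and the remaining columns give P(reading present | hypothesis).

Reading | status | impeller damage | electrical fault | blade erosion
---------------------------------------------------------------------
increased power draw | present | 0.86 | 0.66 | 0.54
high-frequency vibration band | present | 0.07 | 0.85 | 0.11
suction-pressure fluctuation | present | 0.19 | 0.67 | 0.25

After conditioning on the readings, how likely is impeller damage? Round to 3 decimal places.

0.042

Multiply each prior by the joint likelihood of the reading pattern:
  impeller damage: 0.39 × 0.86 × 0.07 × 0.19 = 0.0044608
  electrical fault: 0.26 × 0.66 × 0.85 × 0.67 = 0.097726
  blade erosion: 0.35 × 0.54 × 0.11 × 0.25 = 0.0051975
Marginal likelihood of the evidence = 0.10738.
P(impeller damage | evidence) = 0.0044608 / 0.10738 ≈ 0.042.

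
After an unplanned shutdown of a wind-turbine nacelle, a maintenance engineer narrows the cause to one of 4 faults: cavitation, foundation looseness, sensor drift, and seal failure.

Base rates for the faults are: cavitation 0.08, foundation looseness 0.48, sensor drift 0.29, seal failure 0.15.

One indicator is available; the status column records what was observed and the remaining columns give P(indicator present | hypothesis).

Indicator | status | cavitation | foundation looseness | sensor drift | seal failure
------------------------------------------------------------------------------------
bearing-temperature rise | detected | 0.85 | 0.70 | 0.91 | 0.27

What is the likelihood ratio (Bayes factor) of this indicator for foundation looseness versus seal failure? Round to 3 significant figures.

Likelihood of this indicator under each hypothesis:
  foundation looseness: 0.7
  seal failure: 0.27
Bayes factor = 0.7 / 0.27 ≈ 2.59

2.59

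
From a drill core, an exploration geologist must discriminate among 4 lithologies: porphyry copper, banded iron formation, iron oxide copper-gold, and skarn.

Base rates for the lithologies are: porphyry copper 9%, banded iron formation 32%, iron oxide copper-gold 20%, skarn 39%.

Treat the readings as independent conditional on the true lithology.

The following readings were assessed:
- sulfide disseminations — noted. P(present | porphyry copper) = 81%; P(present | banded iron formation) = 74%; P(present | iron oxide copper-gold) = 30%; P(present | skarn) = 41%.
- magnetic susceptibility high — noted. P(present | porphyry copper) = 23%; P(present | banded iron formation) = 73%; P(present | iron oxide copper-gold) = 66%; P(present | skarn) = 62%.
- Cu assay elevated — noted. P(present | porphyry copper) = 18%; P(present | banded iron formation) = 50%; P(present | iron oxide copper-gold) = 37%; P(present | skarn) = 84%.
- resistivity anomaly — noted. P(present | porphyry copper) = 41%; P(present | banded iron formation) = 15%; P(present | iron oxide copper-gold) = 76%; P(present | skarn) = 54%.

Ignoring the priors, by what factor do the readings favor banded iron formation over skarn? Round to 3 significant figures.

The Bayes factor is the ratio of the joint likelihoods of the reading pattern under the two hypotheses.
  banded iron formation: 0.74 × 0.73 × 0.50 × 0.15 = 0.040515
  skarn: 0.41 × 0.62 × 0.84 × 0.54 = 0.11531
Bayes factor = 0.040515 / 0.11531 ≈ 0.351

0.351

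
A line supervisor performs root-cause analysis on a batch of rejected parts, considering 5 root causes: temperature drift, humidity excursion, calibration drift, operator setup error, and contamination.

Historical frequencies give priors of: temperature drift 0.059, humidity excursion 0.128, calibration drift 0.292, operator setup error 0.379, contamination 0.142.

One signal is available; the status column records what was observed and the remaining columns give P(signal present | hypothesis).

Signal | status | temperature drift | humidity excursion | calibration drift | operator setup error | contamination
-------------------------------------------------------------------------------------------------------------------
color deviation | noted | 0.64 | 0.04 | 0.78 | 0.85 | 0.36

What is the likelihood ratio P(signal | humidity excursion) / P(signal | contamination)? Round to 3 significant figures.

0.111

The Bayes factor is the ratio of the two likelihoods.
  humidity excursion: 0.04
  contamination: 0.36
Bayes factor = 0.04 / 0.36 ≈ 0.111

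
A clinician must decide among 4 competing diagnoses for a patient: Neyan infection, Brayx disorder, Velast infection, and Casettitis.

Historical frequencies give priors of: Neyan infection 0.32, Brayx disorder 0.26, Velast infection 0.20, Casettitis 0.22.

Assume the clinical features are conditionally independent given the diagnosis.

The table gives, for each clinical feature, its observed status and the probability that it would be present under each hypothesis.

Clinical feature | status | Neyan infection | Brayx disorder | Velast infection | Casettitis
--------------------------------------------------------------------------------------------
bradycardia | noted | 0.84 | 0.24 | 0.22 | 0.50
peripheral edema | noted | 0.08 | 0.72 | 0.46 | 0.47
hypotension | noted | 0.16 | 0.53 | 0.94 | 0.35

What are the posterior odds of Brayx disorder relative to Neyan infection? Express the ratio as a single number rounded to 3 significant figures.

6.92

The normalizing constant cancels in an odds ratio, so compute prior × likelihood for the two hypotheses only:
  Brayx disorder: 0.26 × 0.24 × 0.72 × 0.53 = 0.023812
  Neyan infection: 0.32 × 0.84 × 0.08 × 0.16 = 0.0034406
Odds(Brayx disorder : Neyan infection) = 0.023812 / 0.0034406 ≈ 6.92.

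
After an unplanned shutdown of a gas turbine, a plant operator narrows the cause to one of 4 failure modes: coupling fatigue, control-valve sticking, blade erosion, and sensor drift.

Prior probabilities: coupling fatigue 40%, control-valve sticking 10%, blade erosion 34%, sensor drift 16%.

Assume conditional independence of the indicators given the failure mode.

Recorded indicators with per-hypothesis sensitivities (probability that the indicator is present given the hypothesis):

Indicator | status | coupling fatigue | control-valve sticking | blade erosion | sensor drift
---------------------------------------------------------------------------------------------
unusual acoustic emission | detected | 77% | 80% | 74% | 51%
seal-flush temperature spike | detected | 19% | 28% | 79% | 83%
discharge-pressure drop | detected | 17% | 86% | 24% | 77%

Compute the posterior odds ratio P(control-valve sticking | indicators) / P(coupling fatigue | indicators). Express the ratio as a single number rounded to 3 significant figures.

Unnormalized posterior weight (prior times the indicator likelihoods) for each of the two hypotheses:
  control-valve sticking: 0.10 × 0.80 × 0.28 × 0.86 = 0.019264
  coupling fatigue: 0.40 × 0.77 × 0.19 × 0.17 = 0.0099484
Odds(control-valve sticking : coupling fatigue) = 0.019264 / 0.0099484 ≈ 1.94.

1.94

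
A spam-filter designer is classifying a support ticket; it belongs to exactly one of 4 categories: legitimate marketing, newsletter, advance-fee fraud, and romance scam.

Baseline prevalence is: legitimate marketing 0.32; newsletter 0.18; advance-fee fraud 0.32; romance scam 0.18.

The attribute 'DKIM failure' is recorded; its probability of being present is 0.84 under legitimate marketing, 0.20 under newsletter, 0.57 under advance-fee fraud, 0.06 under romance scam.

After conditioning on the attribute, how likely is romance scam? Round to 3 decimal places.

0.022

By Bayes' rule, the unnormalized weight for each hypothesis is prior × likelihood:
  legitimate marketing: 0.32 × 0.84 = 0.2688
  newsletter: 0.18 × 0.20 = 0.036
  advance-fee fraud: 0.32 × 0.57 = 0.1824
  romance scam: 0.18 × 0.06 = 0.0108
Normalizing constant Z = 0.2688 + 0.036 + 0.1824 + 0.0108 = 0.498.
P(romance scam | evidence) = 0.0108 / 0.498 ≈ 0.022.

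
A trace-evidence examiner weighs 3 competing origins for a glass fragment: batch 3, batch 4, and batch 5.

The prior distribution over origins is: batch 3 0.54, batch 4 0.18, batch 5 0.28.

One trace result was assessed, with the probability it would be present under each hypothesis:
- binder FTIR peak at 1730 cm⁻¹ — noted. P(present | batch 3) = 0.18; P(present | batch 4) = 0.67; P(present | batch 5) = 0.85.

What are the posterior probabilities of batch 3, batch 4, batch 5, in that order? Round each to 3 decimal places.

0.213, 0.265, 0.522

For each hypothesis, the unnormalized posterior weight is prior × likelihood:
  batch 3: 0.54 × 0.18 = 0.0972
  batch 4: 0.18 × 0.67 = 0.1206
  batch 5: 0.28 × 0.85 = 0.238
Normalizing constant Z = 0.0972 + 0.1206 + 0.238 = 0.4558.
P(batch 3 | evidence) = 0.0972 / 0.4558 ≈ 0.213
P(batch 4 | evidence) = 0.1206 / 0.4558 ≈ 0.265
P(batch 5 | evidence) = 0.238 / 0.4558 ≈ 0.522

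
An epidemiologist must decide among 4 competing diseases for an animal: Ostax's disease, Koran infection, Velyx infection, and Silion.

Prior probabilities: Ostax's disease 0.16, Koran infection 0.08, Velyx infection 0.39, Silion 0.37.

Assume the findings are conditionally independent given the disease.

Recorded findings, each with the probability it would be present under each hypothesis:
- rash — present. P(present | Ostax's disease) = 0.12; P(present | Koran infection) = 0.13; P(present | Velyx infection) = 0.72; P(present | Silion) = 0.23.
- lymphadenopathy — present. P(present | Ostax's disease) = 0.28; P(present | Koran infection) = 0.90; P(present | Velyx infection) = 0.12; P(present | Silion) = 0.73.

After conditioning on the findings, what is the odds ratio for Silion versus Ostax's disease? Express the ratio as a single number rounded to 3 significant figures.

Posterior odds equal prior odds times the likelihood ratio; only the two competing hypotheses matter.
  Silion: 0.37 × 0.23 × 0.73 = 0.062123
  Ostax's disease: 0.16 × 0.12 × 0.28 = 0.005376
Odds(Silion : Ostax's disease) = 0.062123 / 0.005376 ≈ 11.6.

11.6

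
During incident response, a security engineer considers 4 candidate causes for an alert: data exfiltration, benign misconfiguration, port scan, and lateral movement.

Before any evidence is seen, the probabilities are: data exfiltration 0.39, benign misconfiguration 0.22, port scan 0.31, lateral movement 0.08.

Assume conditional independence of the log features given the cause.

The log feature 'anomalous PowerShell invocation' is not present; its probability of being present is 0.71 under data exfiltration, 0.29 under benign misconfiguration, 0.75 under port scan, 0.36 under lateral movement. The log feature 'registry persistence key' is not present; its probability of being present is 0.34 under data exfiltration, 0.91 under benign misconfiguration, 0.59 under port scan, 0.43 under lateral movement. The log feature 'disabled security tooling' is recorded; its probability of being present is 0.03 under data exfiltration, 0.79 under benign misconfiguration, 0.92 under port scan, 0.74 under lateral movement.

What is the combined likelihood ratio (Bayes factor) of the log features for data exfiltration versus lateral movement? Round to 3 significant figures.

Take the product of per-log feature likelihoods under each hypothesis (using 1 − P(present | H) for each absent log feature), then divide.
  data exfiltration: (1 − 0.71) × (1 − 0.34) × 0.03 = 0.005742
  lateral movement: (1 − 0.36) × (1 − 0.43) × 0.74 = 0.26995
Bayes factor = 0.005742 / 0.26995 ≈ 0.0213

0.0213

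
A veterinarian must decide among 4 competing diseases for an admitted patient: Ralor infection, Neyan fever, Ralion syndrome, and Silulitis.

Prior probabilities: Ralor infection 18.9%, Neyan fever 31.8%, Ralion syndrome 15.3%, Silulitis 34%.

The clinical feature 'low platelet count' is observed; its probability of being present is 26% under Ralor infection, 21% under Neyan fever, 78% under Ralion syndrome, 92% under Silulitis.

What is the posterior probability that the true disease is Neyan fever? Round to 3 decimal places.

0.122

For each hypothesis, the unnormalized posterior weight is prior × likelihood:
  Ralor infection: 0.189 × 0.26 = 0.04914
  Neyan fever: 0.318 × 0.21 = 0.06678
  Ralion syndrome: 0.153 × 0.78 = 0.11934
  Silulitis: 0.340 × 0.92 = 0.3128
Marginal likelihood of the evidence = 0.54806.
P(Neyan fever | evidence) = 0.06678 / 0.54806 ≈ 0.122.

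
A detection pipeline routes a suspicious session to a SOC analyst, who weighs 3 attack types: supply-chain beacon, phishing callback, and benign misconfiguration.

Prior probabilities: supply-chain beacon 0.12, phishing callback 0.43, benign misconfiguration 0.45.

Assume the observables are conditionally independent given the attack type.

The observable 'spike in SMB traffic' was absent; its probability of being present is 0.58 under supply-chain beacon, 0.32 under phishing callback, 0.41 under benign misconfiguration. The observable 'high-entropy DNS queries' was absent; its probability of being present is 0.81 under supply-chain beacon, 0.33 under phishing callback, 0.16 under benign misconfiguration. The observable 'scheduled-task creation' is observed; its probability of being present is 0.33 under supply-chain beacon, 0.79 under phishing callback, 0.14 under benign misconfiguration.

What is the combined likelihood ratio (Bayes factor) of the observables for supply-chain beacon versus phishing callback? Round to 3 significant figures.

0.0732

Take the product of per-observable likelihoods under each hypothesis (using 1 − P(present | H) for each absent observable), then divide.
  supply-chain beacon: (1 − 0.58) × (1 − 0.81) × 0.33 = 0.026334
  phishing callback: (1 − 0.32) × (1 − 0.33) × 0.79 = 0.35992
Bayes factor = 0.026334 / 0.35992 ≈ 0.0732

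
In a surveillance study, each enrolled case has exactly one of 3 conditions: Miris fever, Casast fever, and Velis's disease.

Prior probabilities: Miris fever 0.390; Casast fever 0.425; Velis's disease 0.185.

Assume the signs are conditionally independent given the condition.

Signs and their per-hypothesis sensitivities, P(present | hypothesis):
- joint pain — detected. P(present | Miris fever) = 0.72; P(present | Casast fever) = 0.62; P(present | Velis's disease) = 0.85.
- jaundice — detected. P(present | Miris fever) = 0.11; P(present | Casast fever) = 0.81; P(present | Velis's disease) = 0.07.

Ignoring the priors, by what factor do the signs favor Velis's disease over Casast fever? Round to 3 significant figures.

0.118

The Bayes factor is the ratio of the joint likelihoods of the sign pattern under the two hypotheses.
  Velis's disease: 0.85 × 0.07 = 0.0595
  Casast fever: 0.62 × 0.81 = 0.5022
Bayes factor = 0.0595 / 0.5022 ≈ 0.118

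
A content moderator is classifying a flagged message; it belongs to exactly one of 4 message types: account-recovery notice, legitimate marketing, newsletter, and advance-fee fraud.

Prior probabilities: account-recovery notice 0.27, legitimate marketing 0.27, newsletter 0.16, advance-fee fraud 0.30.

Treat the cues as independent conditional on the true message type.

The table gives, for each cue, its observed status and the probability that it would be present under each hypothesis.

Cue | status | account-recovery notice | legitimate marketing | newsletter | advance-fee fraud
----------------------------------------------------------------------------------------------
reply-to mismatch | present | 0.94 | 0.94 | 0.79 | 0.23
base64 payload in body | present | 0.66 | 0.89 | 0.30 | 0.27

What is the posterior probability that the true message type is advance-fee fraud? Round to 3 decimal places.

0.041

Multiply each prior by the joint likelihood of the cue pattern:
  account-recovery notice: 0.27 × 0.94 × 0.66 = 0.16751
  legitimate marketing: 0.27 × 0.94 × 0.89 = 0.22588
  newsletter: 0.16 × 0.79 × 0.30 = 0.03792
  advance-fee fraud: 0.30 × 0.23 × 0.27 = 0.01863
Normalizing constant Z = 0.16751 + 0.22588 + 0.03792 + 0.01863 = 0.44994.
P(advance-fee fraud | evidence) = 0.01863 / 0.44994 ≈ 0.041.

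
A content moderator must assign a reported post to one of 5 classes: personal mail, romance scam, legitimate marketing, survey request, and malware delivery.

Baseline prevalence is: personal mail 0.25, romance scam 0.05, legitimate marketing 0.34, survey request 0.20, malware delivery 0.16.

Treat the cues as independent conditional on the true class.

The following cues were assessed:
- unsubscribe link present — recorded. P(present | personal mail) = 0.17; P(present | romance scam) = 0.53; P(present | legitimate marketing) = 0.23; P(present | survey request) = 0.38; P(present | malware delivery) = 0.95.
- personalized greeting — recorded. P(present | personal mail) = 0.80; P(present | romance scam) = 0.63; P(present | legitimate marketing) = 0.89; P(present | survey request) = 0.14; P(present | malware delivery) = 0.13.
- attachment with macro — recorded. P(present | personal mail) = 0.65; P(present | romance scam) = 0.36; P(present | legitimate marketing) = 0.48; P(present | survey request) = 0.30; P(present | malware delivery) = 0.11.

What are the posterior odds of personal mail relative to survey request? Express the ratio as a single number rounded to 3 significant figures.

6.92

Unnormalized posterior weight (prior times the cue likelihoods) for each of the two hypotheses:
  personal mail: 0.25 × 0.17 × 0.80 × 0.65 = 0.0221
  survey request: 0.20 × 0.38 × 0.14 × 0.30 = 0.003192
Odds(personal mail : survey request) = 0.0221 / 0.003192 ≈ 6.92.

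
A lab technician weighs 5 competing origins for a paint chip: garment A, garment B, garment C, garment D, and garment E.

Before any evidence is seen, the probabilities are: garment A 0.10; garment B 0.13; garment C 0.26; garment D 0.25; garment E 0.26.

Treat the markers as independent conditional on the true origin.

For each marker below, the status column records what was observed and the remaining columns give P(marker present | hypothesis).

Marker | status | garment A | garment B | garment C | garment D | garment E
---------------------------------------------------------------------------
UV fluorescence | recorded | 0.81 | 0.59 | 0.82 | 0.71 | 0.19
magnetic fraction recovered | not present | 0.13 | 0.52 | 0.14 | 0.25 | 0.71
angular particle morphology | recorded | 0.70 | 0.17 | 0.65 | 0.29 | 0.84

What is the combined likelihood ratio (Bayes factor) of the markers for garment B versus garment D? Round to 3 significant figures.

Take the product of per-marker likelihoods under each hypothesis (using 1 − P(present | H) for each absent marker), then divide.
  garment B: 0.59 × (1 − 0.52) × 0.17 = 0.048144
  garment D: 0.71 × (1 − 0.25) × 0.29 = 0.15442
Bayes factor = 0.048144 / 0.15442 ≈ 0.312

0.312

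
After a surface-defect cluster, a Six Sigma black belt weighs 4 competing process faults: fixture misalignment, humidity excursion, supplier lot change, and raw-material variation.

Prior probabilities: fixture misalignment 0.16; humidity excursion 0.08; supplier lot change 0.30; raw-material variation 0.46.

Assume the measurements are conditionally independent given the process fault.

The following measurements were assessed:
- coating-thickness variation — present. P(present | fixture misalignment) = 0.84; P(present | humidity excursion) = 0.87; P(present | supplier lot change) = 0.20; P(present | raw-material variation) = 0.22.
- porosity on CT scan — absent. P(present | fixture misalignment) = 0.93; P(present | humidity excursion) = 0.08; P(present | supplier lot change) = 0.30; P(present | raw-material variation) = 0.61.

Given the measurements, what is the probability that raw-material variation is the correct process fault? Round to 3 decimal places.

0.255

For each hypothesis, the unnormalized posterior weight is prior × product of the measurement likelihoods (using 1 − P(present | H) for each absent measurement):
  fixture misalignment: 0.16 × 0.84 × (1 − 0.93) = 0.009408
  humidity excursion: 0.08 × 0.87 × (1 − 0.08) = 0.064032
  supplier lot change: 0.30 × 0.20 × (1 − 0.30) = 0.042
  raw-material variation: 0.46 × 0.22 × (1 − 0.61) = 0.039468
The unnormalized weights sum to 0.15491.
P(raw-material variation | evidence) = 0.039468 / 0.15491 ≈ 0.255.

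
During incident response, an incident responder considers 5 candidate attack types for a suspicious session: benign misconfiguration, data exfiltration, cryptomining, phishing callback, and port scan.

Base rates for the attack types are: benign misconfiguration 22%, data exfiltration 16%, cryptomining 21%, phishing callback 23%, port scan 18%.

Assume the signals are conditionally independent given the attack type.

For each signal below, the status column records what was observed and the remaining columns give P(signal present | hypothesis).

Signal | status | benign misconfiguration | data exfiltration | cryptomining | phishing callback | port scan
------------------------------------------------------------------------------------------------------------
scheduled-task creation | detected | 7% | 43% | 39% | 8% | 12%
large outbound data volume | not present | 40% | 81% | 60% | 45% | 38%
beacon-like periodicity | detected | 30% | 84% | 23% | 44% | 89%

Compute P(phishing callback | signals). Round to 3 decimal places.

0.118

By Bayes' rule with conditional independence, the unnormalized weight for each hypothesis is prior × ∏ likelihoods (using 1 − P(present | H) for each absent signal):
  benign misconfiguration: 0.22 × 0.07 × (1 − 0.40) × 0.30 = 0.002772
  data exfiltration: 0.16 × 0.43 × (1 − 0.81) × 0.84 = 0.01098
  cryptomining: 0.21 × 0.39 × (1 − 0.60) × 0.23 = 0.0075348
  phishing callback: 0.23 × 0.08 × (1 − 0.45) × 0.44 = 0.0044528
  port scan: 0.18 × 0.12 × (1 − 0.38) × 0.89 = 0.011919
Normalizing constant Z = 0.002772 + 0.01098 + 0.0075348 + 0.0044528 + 0.011919 = 0.037659.
P(phishing callback | evidence) = 0.0044528 / 0.037659 ≈ 0.118.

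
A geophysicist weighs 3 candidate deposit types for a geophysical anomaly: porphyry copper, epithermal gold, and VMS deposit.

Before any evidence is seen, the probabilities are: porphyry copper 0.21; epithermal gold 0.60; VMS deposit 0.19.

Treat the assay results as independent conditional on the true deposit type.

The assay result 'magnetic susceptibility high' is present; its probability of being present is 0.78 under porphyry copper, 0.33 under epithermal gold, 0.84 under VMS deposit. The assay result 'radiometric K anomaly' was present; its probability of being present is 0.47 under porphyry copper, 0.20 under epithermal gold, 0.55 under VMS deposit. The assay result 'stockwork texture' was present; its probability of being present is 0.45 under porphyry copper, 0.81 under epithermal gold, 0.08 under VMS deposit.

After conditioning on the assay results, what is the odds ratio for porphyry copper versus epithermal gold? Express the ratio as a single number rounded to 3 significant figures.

Unnormalized posterior weight (prior times the assay result likelihoods) for each of the two hypotheses:
  porphyry copper: 0.21 × 0.78 × 0.47 × 0.45 = 0.034644
  epithermal gold: 0.60 × 0.33 × 0.20 × 0.81 = 0.032076
Odds(porphyry copper : epithermal gold) = 0.034644 / 0.032076 ≈ 1.08.

1.08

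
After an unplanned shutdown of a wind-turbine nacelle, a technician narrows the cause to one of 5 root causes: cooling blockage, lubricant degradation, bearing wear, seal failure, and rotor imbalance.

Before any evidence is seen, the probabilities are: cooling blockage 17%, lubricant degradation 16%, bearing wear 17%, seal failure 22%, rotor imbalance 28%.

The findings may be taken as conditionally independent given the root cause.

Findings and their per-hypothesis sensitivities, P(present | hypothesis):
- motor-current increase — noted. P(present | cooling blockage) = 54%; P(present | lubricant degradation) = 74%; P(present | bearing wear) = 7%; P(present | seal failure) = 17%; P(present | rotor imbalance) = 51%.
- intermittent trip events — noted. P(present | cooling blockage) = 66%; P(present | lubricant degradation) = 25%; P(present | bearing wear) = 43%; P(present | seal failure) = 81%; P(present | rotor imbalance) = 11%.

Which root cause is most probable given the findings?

cooling blockage

For each hypothesis, the unnormalized posterior weight is prior × product of the finding likelihoods:
  cooling blockage: 0.17 × 0.54 × 0.66 = 0.060588
  lubricant degradation: 0.16 × 0.74 × 0.25 = 0.0296
  bearing wear: 0.17 × 0.07 × 0.43 = 0.005117
  seal failure: 0.22 × 0.17 × 0.81 = 0.030294
  rotor imbalance: 0.28 × 0.51 × 0.11 = 0.015708
Normalizing constant Z = 0.060588 + 0.0296 + 0.005117 + 0.030294 + 0.015708 = 0.14131.
P(cooling blockage | evidence) ≈ 0.060588 / 0.14131 ≈ 0.429
P(lubricant degradation | evidence) ≈ 0.0296 / 0.14131 ≈ 0.209
P(bearing wear | evidence) ≈ 0.005117 / 0.14131 ≈ 0.036
P(seal failure | evidence) ≈ 0.030294 / 0.14131 ≈ 0.214
P(rotor imbalance | evidence) ≈ 0.015708 / 0.14131 ≈ 0.111
The largest is 0.429, so cooling blockage is most probable.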